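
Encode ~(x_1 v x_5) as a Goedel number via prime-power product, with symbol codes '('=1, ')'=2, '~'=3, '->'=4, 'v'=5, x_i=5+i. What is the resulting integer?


Formula: ~(x_1 v x_5)
Symbol codes: [3, 1, 6, 5, 10, 2]
Primes: [2, 3, 5, 7, 11, 13]
p_1^3 = 2^3 = 8
p_2^1 = 3^1 = 3
p_3^6 = 5^6 = 15625
p_4^5 = 7^5 = 16807
p_5^10 = 11^10 = 25937424601
p_6^2 = 13^2 = 169
Product = 27627082462673318625000

27627082462673318625000


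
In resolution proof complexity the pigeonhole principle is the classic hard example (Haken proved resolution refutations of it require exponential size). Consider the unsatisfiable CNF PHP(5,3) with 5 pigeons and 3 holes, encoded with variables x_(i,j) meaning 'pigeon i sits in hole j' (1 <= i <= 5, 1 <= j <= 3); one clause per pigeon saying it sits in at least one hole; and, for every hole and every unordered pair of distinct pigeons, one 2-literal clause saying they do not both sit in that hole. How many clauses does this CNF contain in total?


PHP(5,3): 5 pigeons, 3 holes, 5*3 = 15 variables.
- pigeon clauses: one per pigeon -> 5 clauses
- hole clauses: 3 holes * C(5,2) = 3 * 10 -> 30 clauses
Total clauses = 5 + 30 = 35

35


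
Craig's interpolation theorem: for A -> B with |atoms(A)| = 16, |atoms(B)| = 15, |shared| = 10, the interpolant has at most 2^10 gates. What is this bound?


Shared atoms = 10
Craig interpolant size bound = 2^10
= 1024

1024


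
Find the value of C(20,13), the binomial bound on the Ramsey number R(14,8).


R(14,8) <= C(14+8-2, 14-1) = C(20, 13)
C(20, 13) = 20! / (13! * 7!)
= 77520

77520


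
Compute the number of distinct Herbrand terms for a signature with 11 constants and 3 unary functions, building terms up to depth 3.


Herbrand terms by depth:
Depth 0: 11 constants
Depth 1: 33 new terms (running total: 44)
Depth 2: 99 new terms (running total: 143)
Depth 3: 297 new terms (running total: 440)
Total distinct ground terms = 440

440


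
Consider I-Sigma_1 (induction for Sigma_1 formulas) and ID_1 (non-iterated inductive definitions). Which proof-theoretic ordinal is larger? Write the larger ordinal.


Proof-theoretic ordinal of I-Sigma_1 (induction for Sigma_1 formulas): omega^omega
Proof-theoretic ordinal of ID_1 (non-iterated inductive definitions): psi_0(epsilon_{Omega+1})
Comparing: omega^omega < psi_0(epsilon_{Omega+1}).
The larger ordinal is psi_0(epsilon_{Omega+1}) (from ID_1 (non-iterated inductive definitions)).

psi_0(epsilon_{Omega+1})


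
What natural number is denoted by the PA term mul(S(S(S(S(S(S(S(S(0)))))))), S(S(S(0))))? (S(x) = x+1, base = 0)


mul(S^8(0), S^3(0)):
S^8(0) = 8
S^3(0) = 3
8 * 3 = 24

24


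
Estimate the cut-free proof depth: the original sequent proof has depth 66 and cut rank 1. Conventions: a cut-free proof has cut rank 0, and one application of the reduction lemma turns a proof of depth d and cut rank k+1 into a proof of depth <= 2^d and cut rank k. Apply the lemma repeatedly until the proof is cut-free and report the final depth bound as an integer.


Each rank reduction sends depth d to at most 2^d; cut rank r needs r reductions.
2_0(66) = 66
2_1(66) = 2^66 = 73786976294838206464
Cut-free depth bound = 73786976294838206464

73786976294838206464


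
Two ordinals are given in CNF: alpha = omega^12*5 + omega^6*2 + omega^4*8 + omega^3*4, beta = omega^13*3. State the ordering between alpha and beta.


Compare term by term from highest exponent:
alpha = omega^12*5 + omega^6*2 + omega^4*8 + omega^3*4
beta = omega^13*3
Term 1: alpha has omega^12*5, beta has omega^13*3
Term 2: alpha has omega^6*2, beta has omega^0*0
Term 3: alpha has omega^4*8, beta has omega^0*0
Term 4: alpha has omega^3*4, beta has omega^0*0
Result: alpha < beta

alpha < beta


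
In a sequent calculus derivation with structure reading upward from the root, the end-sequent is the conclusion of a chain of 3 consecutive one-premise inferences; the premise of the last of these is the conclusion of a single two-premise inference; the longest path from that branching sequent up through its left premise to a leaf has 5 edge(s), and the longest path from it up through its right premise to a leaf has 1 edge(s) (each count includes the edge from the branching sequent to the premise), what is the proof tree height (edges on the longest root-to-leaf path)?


Longest path through the left premise: 5 edges (measured from the branching sequent)
Longest path through the right premise: 1 edges
Height of the subtree rooted at the branching sequent: max(5, 1) = 5
The branching sequent sits 3 edges above the root (the chain of one-premise inferences), so height = 5 + 3 = 8

8


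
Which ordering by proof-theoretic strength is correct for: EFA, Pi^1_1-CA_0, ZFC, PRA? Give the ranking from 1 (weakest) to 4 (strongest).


Ordering by consistency strength:
1. EFA
2. PRA
3. Pi^1_1-CA_0
4. ZFC


EFA=1, Pi^1_1-CA_0=3, ZFC=4, PRA=2


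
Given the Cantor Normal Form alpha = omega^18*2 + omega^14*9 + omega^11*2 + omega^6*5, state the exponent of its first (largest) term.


CNF: omega^18*2 + omega^14*9 + omega^11*2 + omega^6*5
The leading term is omega^18*2, which has exponent 18.

18


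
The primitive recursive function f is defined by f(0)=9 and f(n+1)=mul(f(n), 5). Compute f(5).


f(0) = 9
f(1) = mul(f(0), 5) = mul(9, 5) = 45
f(2) = mul(f(1), 5) = mul(45, 5) = 225
f(3) = mul(f(2), 5) = mul(225, 5) = 1125
f(4) = mul(f(3), 5) = mul(1125, 5) = 5625
f(5) = mul(f(4), 5) = mul(5625, 5) = 28125


28125


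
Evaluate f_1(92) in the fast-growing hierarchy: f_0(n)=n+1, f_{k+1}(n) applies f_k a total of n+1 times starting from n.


f_1(92) = f_0^93(92)
f_0 adds 1 each time, applied 93 times.
f_1(92) = 92 + 93 = 185

185


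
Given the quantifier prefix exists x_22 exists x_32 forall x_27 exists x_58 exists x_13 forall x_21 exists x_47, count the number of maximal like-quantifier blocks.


Alternations = 4.
Blocks = alternations + 1 = 5

5


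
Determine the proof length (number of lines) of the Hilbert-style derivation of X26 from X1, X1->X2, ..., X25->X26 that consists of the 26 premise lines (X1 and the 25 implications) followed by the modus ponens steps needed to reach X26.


We have 26 premise lines: X1 and 25 implications.
Each implication is detached once by MP, giving 25 MP lines.
26 premise lines + 25 MP lines = 51 total lines.

51


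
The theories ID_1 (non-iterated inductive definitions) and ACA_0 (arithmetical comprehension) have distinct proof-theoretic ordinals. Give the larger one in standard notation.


Proof-theoretic ordinal of ID_1 (non-iterated inductive definitions): psi_0(epsilon_{Omega+1})
Proof-theoretic ordinal of ACA_0 (arithmetical comprehension): epsilon_0
Comparing: epsilon_0 < psi_0(epsilon_{Omega+1}).
The larger ordinal is psi_0(epsilon_{Omega+1}) (from ID_1 (non-iterated inductive definitions)).

psi_0(epsilon_{Omega+1})


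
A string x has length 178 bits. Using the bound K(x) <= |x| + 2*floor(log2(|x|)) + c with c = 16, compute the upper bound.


floor(log2(178)) = 7
2 * 7 = 14
K(x) <= 178 + 14 + 16 = 208

208


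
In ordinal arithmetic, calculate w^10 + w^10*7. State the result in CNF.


Ordinal addition w^10 + w^10*7:
Both terms have the same exponent 10.
w^e*c + w^e*d = w^e*(c+d).
Result = w^10*(1+7) = w^10*8

w^10*8


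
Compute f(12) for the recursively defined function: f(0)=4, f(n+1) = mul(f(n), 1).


f(0) = 4
f(1) = mul(f(0), 1) = mul(4, 1) = 4
f(2) = mul(f(1), 1) = mul(4, 1) = 4
f(3) = mul(f(2), 1) = mul(4, 1) = 4
f(4) = mul(f(3), 1) = mul(4, 1) = 4
f(5) = mul(f(4), 1) = mul(4, 1) = 4
f(6) = mul(f(5), 1) = mul(4, 1) = 4
f(7) = mul(f(6), 1) = mul(4, 1) = 4
f(8) = mul(f(7), 1) = mul(4, 1) = 4
f(9) = mul(f(8), 1) = mul(4, 1) = 4
f(10) = mul(f(9), 1) = mul(4, 1) = 4
f(11) = mul(f(10), 1) = mul(4, 1) = 4
f(12) = mul(f(11), 1) = mul(4, 1) = 4


4


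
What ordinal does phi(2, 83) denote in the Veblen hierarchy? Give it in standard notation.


phi(2, 83):
phi(2, beta) = zeta_beta (the beta-th zeta number, fixed point of epsilon).
phi(2, 83) = zeta_83

zeta_83


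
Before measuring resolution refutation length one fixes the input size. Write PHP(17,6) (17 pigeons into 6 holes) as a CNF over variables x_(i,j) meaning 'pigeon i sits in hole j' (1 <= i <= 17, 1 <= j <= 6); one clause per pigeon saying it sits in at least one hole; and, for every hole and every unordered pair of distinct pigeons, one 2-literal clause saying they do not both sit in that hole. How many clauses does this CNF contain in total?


PHP(17,6): 17 pigeons, 6 holes, 17*6 = 102 variables.
- pigeon clauses: one per pigeon -> 17 clauses
- hole clauses: 6 holes * C(17,2) = 6 * 136 -> 816 clauses
Total clauses = 17 + 816 = 833

833


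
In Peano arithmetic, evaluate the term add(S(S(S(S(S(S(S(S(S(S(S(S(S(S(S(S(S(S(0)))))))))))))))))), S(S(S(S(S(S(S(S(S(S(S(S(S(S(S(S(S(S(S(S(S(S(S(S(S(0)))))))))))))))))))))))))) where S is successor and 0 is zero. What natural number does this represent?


add(S^18(0), S^25(0)):
S^18(0) = 18
S^25(0) = 25
18 + 25 = 43

43


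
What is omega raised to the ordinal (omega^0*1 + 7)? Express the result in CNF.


omega^(omega^0*1 + 7):
omega^0 = 1, so the exponent is 1 + 7 = 8 (finite ordinal addition).
Result = omega^8, already a single CNF term.

omega^8


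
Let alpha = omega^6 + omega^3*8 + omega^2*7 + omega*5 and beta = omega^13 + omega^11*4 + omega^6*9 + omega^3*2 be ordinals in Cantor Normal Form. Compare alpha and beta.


Compare term by term from highest exponent:
alpha = omega^6 + omega^3*8 + omega^2*7 + omega*5
beta = omega^13 + omega^11*4 + omega^6*9 + omega^3*2
Term 1: alpha has omega^6*1, beta has omega^13*1
Term 2: alpha has omega^3*8, beta has omega^11*4
Term 3: alpha has omega^2*7, beta has omega^6*9
Term 4: alpha has omega^1*5, beta has omega^3*2
Result: alpha < beta

alpha < beta


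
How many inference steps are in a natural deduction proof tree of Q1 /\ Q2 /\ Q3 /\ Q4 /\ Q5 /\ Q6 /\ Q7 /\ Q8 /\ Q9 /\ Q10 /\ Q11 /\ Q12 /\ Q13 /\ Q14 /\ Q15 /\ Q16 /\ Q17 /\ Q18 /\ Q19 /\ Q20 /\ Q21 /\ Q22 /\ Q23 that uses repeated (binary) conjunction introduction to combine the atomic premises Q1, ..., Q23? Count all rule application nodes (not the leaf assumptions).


The target conjunction has 23 conjuncts, i.e. 22 binary /\ connectives.
Each conjunction-intro joins two pieces, so 23 atoms require 23-1 = 22 applications.
Total inference nodes = 22

22


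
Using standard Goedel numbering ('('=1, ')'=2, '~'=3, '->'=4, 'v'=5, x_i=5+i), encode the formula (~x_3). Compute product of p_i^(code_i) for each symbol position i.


Formula: (~x_3)
Symbol codes: [1, 3, 8, 2]
Primes: [2, 3, 5, 7]
p_1^1 = 2^1 = 2
p_2^3 = 3^3 = 27
p_3^8 = 5^8 = 390625
p_4^2 = 7^2 = 49
Product = 1033593750

1033593750


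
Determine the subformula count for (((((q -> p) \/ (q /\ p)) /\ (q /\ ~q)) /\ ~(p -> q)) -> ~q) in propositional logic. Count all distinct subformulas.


Formula: (((((q -> p) \/ (q /\ p)) /\ (q /\ ~q)) /\ ~(p -> q)) -> ~q)
Subformulas found:
  1. q
  2. p
  3. ~q
  4. (q /\ p)
  5. (p -> q)
  6. (q -> p)
  7. (q /\ ~q)
  8. ~(p -> q)
  9. ((q -> p) \/ (q /\ p))
  10. (((q -> p) \/ (q /\ p)) /\ (q /\ ~q))
  11. ((((q -> p) \/ (q /\ p)) /\ (q /\ ~q)) /\ ~(p -> q))
  12. (((((q -> p) \/ (q /\ p)) /\ (q /\ ~q)) /\ ~(p -> q)) -> ~q)
Total distinct subformulas = 12

12


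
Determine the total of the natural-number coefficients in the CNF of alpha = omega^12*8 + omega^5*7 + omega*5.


CNF: omega^12*8 + omega^5*7 + omega*5
Coefficients: 8 + 7 + 5 = 20

20


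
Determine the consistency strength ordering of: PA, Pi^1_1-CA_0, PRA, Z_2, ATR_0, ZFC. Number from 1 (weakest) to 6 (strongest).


Ordering by consistency strength:
1. PRA
2. PA
3. ATR_0
4. Pi^1_1-CA_0
5. Z_2
6. ZFC


PA=2, Pi^1_1-CA_0=4, PRA=1, Z_2=5, ATR_0=3, ZFC=6


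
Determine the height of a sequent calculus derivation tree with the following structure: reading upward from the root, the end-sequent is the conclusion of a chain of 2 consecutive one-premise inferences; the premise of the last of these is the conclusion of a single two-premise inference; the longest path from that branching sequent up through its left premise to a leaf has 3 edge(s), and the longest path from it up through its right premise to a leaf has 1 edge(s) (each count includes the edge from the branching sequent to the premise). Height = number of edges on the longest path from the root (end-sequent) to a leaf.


Longest path through the left premise: 3 edges (measured from the branching sequent)
Longest path through the right premise: 1 edges
Height of the subtree rooted at the branching sequent: max(3, 1) = 3
The branching sequent sits 2 edges above the root (the chain of one-premise inferences), so height = 3 + 2 = 5

5


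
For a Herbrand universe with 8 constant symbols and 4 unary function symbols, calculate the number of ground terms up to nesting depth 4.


Herbrand terms by depth:
Depth 0: 8 constants
Depth 1: 32 new terms (running total: 40)
Depth 2: 128 new terms (running total: 168)
Depth 3: 512 new terms (running total: 680)
Depth 4: 2048 new terms (running total: 2728)
Total distinct ground terms = 2728

2728


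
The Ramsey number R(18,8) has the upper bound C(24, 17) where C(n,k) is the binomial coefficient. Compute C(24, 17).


R(18,8) <= C(18+8-2, 18-1) = C(24, 17)
C(24, 17) = 24! / (17! * 7!)
= 346104

346104


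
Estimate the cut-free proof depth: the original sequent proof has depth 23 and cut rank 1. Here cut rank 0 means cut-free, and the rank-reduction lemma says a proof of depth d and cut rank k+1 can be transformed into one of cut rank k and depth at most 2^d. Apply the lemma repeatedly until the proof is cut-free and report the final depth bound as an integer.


Each rank reduction sends depth d to at most 2^d; cut rank r needs r reductions.
2_0(23) = 23
2_1(23) = 2^23 = 8388608
Cut-free depth bound = 8388608

8388608


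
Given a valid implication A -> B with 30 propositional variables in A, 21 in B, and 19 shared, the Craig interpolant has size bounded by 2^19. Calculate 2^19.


Shared atoms = 19
Craig interpolant size bound = 2^19
= 524288

524288


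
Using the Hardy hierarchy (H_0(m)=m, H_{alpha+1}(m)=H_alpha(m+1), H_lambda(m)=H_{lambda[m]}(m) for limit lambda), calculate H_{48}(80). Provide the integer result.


H_48(80):
For finite ordinals k, H_k(n) = n + k (each successor step adds 1).
H_48(80) = 80 + 48 = 128

128


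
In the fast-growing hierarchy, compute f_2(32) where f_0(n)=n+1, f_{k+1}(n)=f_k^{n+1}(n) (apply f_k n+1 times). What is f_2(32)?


f_2(32) = f_1^33(32)
f_1(m) = 2m + 1.
Iterating: f_1^k(n) = 2^k*(n+1) - 1.
f_2(32) = 2^33*(32+1) - 1 = 8589934592*33 - 1 = 283467841535

283467841535


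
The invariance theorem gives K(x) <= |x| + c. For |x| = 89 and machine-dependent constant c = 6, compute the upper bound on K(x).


K(x) <= |x| + c = 89 + 6 = 95

95


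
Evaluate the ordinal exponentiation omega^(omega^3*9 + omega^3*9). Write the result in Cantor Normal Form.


omega^(omega^3*9 + omega^3*9):
Both terms of the exponent have the same exponent 3, so they merge: omega^3*9 + omega^3*9 = omega^3*(9+9) = omega^3*18.
omega raised to a CNF ordinal is a single CNF term: Result = omega^(omega^3*18)

omega^(omega^3*18)


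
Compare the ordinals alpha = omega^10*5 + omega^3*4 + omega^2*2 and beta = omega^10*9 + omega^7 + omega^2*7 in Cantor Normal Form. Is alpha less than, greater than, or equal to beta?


Compare term by term from highest exponent:
alpha = omega^10*5 + omega^3*4 + omega^2*2
beta = omega^10*9 + omega^7 + omega^2*7
Term 1: alpha has omega^10*5, beta has omega^10*9
Term 2: alpha has omega^3*4, beta has omega^7*1
Term 3: alpha has omega^2*2, beta has omega^2*7
Result: alpha < beta

alpha < beta


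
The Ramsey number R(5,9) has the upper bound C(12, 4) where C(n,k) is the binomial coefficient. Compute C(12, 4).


R(5,9) <= C(5+9-2, 5-1) = C(12, 4)
C(12, 4) = 12! / (4! * 8!)
= 495

495


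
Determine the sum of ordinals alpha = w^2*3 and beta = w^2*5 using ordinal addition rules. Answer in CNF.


Ordinal addition w^2*3 + w^2*5:
Both terms have the same exponent 2.
w^e*c + w^e*d = w^e*(c+d).
Result = w^2*(3+5) = w^2*8

w^2*8


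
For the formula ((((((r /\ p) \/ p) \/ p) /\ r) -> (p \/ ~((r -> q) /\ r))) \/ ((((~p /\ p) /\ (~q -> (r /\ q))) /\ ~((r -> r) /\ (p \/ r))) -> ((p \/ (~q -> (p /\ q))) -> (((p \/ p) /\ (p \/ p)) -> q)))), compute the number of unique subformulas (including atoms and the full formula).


Formula: ((((((r /\ p) \/ p) \/ p) /\ r) -> (p \/ ~((r -> q) /\ r))) \/ ((((~p /\ p) /\ (~q -> (r /\ q))) /\ ~((r -> r) /\ (p \/ r))) -> ((p \/ (~q -> (p /\ q))) -> (((p \/ p) /\ (p \/ p)) -> q))))
Subformulas found:
  1. r
  2. p
  3. q
  4. ~p
  5. ~q
  6. (r -> q)
  7. (r /\ p)
  8. (p /\ q)
  9. (r -> r)
  10. (p \/ p)
  11. (r /\ q)
  12. (p \/ r)
  13. (~p /\ p)
  14. ((r /\ p) \/ p)
  15. ((r -> q) /\ r)
  16. (~q -> (r /\ q))
  17. (~q -> (p /\ q))
  18. ~((r -> q) /\ r)
  19. (((r /\ p) \/ p) \/ p)
  20. ((p \/ p) /\ (p \/ p))
  21. ((r -> r) /\ (p \/ r))
  22. (p \/ (~q -> (p /\ q)))
  23. (p \/ ~((r -> q) /\ r))
  24. ~((r -> r) /\ (p \/ r))
  25. ((((r /\ p) \/ p) \/ p) /\ r)
  26. (((p \/ p) /\ (p \/ p)) -> q)
  27. ((~p /\ p) /\ (~q -> (r /\ q)))
  28. ((p \/ (~q -> (p /\ q))) -> (((p \/ p) /\ (p \/ p)) -> q))
  29. (((((r /\ p) \/ p) \/ p) /\ r) -> (p \/ ~((r -> q) /\ r)))
  30. (((~p /\ p) /\ (~q -> (r /\ q))) /\ ~((r -> r) /\ (p \/ r)))
  31. ((((~p /\ p) /\ (~q -> (r /\ q))) /\ ~((r -> r) /\ (p \/ r))) -> ((p \/ (~q -> (p /\ q))) -> (((p \/ p) /\ (p \/ p)) -> q)))
  32. ((((((r /\ p) \/ p) \/ p) /\ r) -> (p \/ ~((r -> q) /\ r))) \/ ((((~p /\ p) /\ (~q -> (r /\ q))) /\ ~((r -> r) /\ (p \/ r))) -> ((p \/ (~q -> (p /\ q))) -> (((p \/ p) /\ (p \/ p)) -> q))))
Total distinct subformulas = 32

32


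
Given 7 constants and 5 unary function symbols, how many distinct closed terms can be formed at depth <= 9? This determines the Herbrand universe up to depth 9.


Herbrand terms by depth:
Depth 0: 7 constants
Depth 1: 35 new terms (running total: 42)
Depth 2: 175 new terms (running total: 217)
Depth 3: 875 new terms (running total: 1092)
Depth 4: 4375 new terms (running total: 5467)
Depth 5: 21875 new terms (running total: 27342)
Depth 6: 109375 new terms (running total: 136717)
Depth 7: 546875 new terms (running total: 683592)
Depth 8: 2734375 new terms (running total: 3417967)
Depth 9: 13671875 new terms (running total: 17089842)
Total distinct ground terms = 17089842

17089842


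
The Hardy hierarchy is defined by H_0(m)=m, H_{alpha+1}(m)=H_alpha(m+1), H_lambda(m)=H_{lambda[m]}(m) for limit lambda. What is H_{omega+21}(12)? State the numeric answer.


H_{omega+21}(12):
Unwind the 21 successor steps: H_{omega+21}(12) = H_omega(12+21) = H_omega(33).
H_omega(m) = H_m(m) = m + m = 2m.
Result = 2 * 33 = 66

66


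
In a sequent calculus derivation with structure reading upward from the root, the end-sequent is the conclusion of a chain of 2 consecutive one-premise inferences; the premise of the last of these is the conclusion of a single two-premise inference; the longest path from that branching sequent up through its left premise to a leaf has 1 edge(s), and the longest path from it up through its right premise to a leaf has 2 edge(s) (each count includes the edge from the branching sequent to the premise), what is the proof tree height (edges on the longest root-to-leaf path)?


Longest path through the left premise: 1 edges (measured from the branching sequent)
Longest path through the right premise: 2 edges
Height of the subtree rooted at the branching sequent: max(1, 2) = 2
The branching sequent sits 2 edges above the root (the chain of one-premise inferences), so height = 2 + 2 = 4

4


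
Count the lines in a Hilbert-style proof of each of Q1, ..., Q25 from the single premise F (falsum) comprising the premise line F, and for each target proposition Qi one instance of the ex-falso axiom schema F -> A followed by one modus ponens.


Ex falso, line by line:
- 1 premise line (F)
- 25 targets, each needing 1 axiom instance (F -> Qi) + 1 MP = 2 lines: 2 * 25 = 50
Total = 1 + 50 = 51 lines.

51


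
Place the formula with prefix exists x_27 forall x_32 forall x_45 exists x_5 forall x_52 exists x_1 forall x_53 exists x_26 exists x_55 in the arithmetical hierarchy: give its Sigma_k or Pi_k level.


Leading quantifier is exists, so the class is Sigma.
Number of quantifier blocks = alternations + 1 = 6 + 1 = 7.
Classification: Sigma_7

Sigma_7


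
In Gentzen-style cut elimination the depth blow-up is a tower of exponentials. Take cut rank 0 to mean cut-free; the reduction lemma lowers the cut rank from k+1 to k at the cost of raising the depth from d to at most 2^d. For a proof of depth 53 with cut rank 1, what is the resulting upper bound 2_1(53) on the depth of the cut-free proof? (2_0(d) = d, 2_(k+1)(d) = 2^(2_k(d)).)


Each rank reduction sends depth d to at most 2^d; cut rank r needs r reductions.
2_0(53) = 53
2_1(53) = 2^53 = 9007199254740992
Cut-free depth bound = 9007199254740992

9007199254740992


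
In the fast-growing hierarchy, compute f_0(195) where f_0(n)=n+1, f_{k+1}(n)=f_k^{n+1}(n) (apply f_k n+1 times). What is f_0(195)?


f_0(195) = 195 + 1 = 196

196


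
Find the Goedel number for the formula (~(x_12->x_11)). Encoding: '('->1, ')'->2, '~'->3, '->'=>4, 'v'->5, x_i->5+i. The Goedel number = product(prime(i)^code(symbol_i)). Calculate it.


Formula: (~(x_12->x_11))
Symbol codes: [1, 3, 1, 17, 4, 16, 2, 2]
Primes: [2, 3, 5, 7, 11, 13, 17, 19]
p_1^1 = 2^1 = 2
p_2^3 = 3^3 = 27
p_3^1 = 5^1 = 5
p_4^17 = 7^17 = 232630513987207
p_5^4 = 11^4 = 14641
p_6^16 = 13^16 = 665416609183179841
p_7^2 = 17^2 = 289
p_8^2 = 19^2 = 361
Product = 63841027262212717445892416426460309114902610

63841027262212717445892416426460309114902610


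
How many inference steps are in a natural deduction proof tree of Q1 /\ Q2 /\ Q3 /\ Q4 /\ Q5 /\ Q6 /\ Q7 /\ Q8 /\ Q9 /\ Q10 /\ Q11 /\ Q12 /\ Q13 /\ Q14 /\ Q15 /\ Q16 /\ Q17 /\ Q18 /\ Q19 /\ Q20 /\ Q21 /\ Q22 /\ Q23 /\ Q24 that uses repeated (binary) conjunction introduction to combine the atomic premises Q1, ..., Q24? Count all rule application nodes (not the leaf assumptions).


The target conjunction has 24 conjuncts, i.e. 23 binary /\ connectives.
Each conjunction-intro joins two pieces, so 24 atoms require 24-1 = 23 applications.
Total inference nodes = 23

23


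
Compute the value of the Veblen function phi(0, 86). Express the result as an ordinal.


phi(0, 86):
phi(0, beta) = omega^beta by definition.
phi(0, 86) = omega^86

omega^86


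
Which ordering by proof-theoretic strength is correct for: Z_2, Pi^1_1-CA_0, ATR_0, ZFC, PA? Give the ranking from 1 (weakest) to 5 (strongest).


Ordering by consistency strength:
1. PA
2. ATR_0
3. Pi^1_1-CA_0
4. Z_2
5. ZFC


Z_2=4, Pi^1_1-CA_0=3, ATR_0=2, ZFC=5, PA=1


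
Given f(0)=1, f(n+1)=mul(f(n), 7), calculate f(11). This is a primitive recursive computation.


f(0) = 1
f(1) = mul(f(0), 7) = mul(1, 7) = 7
f(2) = mul(f(1), 7) = mul(7, 7) = 49
f(3) = mul(f(2), 7) = mul(49, 7) = 343
f(4) = mul(f(3), 7) = mul(343, 7) = 2401
f(5) = mul(f(4), 7) = mul(2401, 7) = 16807
f(6) = mul(f(5), 7) = mul(16807, 7) = 117649
f(7) = mul(f(6), 7) = mul(117649, 7) = 823543
f(8) = mul(f(7), 7) = mul(823543, 7) = 5764801
f(9) = mul(f(8), 7) = mul(5764801, 7) = 40353607
f(10) = mul(f(9), 7) = mul(40353607, 7) = 282475249
f(11) = mul(f(10), 7) = mul(282475249, 7) = 1977326743


1977326743


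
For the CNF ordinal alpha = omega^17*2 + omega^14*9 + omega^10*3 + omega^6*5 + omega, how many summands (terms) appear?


CNF: omega^17*2 + omega^14*9 + omega^10*3 + omega^6*5 + omega
Count the summands separated by '+':
  term 1: omega^17*2
  term 2: omega^14*9
  term 3: omega^10*3
  term 4: omega^6*5
  term 5: omega
Total terms = 5

5


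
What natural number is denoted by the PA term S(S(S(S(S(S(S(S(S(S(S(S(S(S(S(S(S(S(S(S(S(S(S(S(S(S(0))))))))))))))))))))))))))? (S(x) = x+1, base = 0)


Counting successors applied to 0:
26 applications of S to 0 = 26

26


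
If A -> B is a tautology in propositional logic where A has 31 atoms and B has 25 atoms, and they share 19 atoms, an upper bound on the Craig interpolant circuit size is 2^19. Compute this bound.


Shared atoms = 19
Craig interpolant size bound = 2^19
= 524288

524288


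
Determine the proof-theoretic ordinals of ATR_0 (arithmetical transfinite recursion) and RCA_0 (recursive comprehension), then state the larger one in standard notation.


Proof-theoretic ordinal of ATR_0 (arithmetical transfinite recursion): Gamma_0
Proof-theoretic ordinal of RCA_0 (recursive comprehension): omega^omega
Comparing: omega^omega < Gamma_0.
The larger ordinal is Gamma_0 (from ATR_0 (arithmetical transfinite recursion)).

Gamma_0


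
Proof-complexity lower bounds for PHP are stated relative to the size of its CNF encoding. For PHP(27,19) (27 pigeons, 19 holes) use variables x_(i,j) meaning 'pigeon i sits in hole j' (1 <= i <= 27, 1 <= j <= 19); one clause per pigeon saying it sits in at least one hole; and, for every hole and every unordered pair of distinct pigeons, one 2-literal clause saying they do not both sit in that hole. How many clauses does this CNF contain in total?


PHP(27,19): 27 pigeons, 19 holes, 27*19 = 513 variables.
- pigeon clauses: one per pigeon -> 27 clauses
- hole clauses: 19 holes * C(27,2) = 19 * 351 -> 6669 clauses
Total clauses = 27 + 6669 = 6696

6696


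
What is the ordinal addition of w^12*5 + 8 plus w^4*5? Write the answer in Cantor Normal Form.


Ordinal addition (w^12*5 + 8) + w^4*5:
alpha's leading term has exponent 12 > beta's exponent 4, so it survives.
alpha's tail term has exponent 0 < beta's exponent 4, so it is absorbed by beta.
In ordinal addition, any term followed by a strictly larger-exponent term is absorbed.
Result = w^12*5 + w^4*5

w^12*5 + w^4*5


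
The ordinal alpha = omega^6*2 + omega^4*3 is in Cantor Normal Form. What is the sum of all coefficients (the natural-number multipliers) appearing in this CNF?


CNF: omega^6*2 + omega^4*3
Coefficients: 2 + 3 = 5

5


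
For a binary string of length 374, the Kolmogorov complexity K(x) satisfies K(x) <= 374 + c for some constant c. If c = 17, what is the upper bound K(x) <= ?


K(x) <= |x| + c = 374 + 17 = 391

391


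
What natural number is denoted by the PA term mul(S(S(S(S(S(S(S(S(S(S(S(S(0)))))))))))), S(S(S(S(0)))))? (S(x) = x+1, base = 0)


mul(S^12(0), S^4(0)):
S^12(0) = 12
S^4(0) = 4
12 * 4 = 48

48


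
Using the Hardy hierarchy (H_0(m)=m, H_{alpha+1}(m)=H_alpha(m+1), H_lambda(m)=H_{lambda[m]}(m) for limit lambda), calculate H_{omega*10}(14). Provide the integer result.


H_{omega*10}(14):
For the Hardy hierarchy, H_{omega*k}(n) = 2^k * n.
2^10 = 1024.
1024 * 14 = 14336

14336


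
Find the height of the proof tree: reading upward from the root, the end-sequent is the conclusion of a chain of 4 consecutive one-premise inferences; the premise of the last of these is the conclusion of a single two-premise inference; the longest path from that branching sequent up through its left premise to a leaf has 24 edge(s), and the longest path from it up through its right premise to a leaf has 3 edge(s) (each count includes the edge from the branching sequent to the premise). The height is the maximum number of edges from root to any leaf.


Longest path through the left premise: 24 edges (measured from the branching sequent)
Longest path through the right premise: 3 edges
Height of the subtree rooted at the branching sequent: max(24, 3) = 24
The branching sequent sits 4 edges above the root (the chain of one-premise inferences), so height = 24 + 4 = 28

28


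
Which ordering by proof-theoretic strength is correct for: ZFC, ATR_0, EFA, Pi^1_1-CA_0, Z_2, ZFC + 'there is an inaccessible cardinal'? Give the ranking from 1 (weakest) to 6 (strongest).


Ordering by consistency strength:
1. EFA
2. ATR_0
3. Pi^1_1-CA_0
4. Z_2
5. ZFC
6. ZFC + 'there is an inaccessible cardinal'


ZFC=5, ATR_0=2, EFA=1, Pi^1_1-CA_0=3, Z_2=4, ZFC + 'there is an inaccessible cardinal'=6


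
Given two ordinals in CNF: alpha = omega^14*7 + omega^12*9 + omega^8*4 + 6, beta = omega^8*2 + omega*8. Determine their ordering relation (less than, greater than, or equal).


Compare term by term from highest exponent:
alpha = omega^14*7 + omega^12*9 + omega^8*4 + 6
beta = omega^8*2 + omega*8
Term 1: alpha has omega^14*7, beta has omega^8*2
Term 2: alpha has omega^12*9, beta has omega^1*8
Term 3: alpha has omega^8*4, beta has omega^0*0
Term 4: alpha has omega^0*6, beta has omega^0*0
Result: alpha > beta

alpha > beta


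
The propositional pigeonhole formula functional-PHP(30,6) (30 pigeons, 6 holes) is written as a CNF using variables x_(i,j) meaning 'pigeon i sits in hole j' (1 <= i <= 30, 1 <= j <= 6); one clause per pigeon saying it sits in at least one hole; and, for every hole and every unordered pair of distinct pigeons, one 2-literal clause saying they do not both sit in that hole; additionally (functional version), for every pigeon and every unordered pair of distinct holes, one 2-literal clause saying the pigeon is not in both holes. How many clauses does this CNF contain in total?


functional-PHP(30,6): 30 pigeons, 6 holes, 30*6 = 180 variables.
- pigeon clauses: one per pigeon -> 30 clauses
- hole clauses: 6 holes * C(30,2) = 6 * 435 -> 2610 clauses
- functional clauses: 30 pigeons * C(6,2) = 30 * 15 -> 450 clauses
Total clauses = 30 + 2610 + 450 = 3090

3090


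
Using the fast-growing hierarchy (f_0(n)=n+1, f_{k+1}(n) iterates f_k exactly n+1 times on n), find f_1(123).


f_1(123) = f_0^124(123)
f_0 adds 1 each time, applied 124 times.
f_1(123) = 123 + 124 = 247

247


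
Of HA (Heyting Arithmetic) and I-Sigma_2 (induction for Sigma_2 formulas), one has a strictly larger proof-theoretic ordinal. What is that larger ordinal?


Proof-theoretic ordinal of HA (Heyting Arithmetic): epsilon_0
Proof-theoretic ordinal of I-Sigma_2 (induction for Sigma_2 formulas): omega^(omega^omega)
Comparing: omega^(omega^omega) < epsilon_0.
The larger ordinal is epsilon_0 (from HA (Heyting Arithmetic)).

epsilon_0


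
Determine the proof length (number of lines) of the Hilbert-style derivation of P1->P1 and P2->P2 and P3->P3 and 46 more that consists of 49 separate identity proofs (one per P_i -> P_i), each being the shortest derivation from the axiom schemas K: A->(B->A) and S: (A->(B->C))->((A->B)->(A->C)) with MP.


The shortest proof of A->A from K and S in the Hilbert calculus has exactly 5 lines:
(1) K instance A->((A->A)->A), (2) S instance, (3) MP on 1,2, (4) K instance A->(A->A), (5) MP on 3,4.
For 49 independent identities: 49 * 5 = 245 lines total.

245


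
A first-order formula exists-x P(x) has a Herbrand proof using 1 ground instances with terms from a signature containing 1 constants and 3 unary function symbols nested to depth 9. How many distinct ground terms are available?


Herbrand terms by depth:
Depth 0: 1 constants
Depth 1: 3 new terms (running total: 4)
Depth 2: 9 new terms (running total: 13)
Depth 3: 27 new terms (running total: 40)
Depth 4: 81 new terms (running total: 121)
Depth 5: 243 new terms (running total: 364)
Depth 6: 729 new terms (running total: 1093)
Depth 7: 2187 new terms (running total: 3280)
Depth 8: 6561 new terms (running total: 9841)
Depth 9: 19683 new terms (running total: 29524)
Total distinct ground terms = 29524

29524


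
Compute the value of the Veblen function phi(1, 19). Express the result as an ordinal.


phi(1, 19):
phi(1, beta) = epsilon_beta (the beta-th epsilon number).
phi(1, 19) = epsilon_19

epsilon_19


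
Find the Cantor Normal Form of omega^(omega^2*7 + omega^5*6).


omega^(omega^2*7 + omega^5*6):
In ordinal addition a term is absorbed by a following term of strictly larger exponent: 2 < 5, so omega^2*7 + omega^5*6 = omega^5*6.
omega raised to a CNF ordinal is a single CNF term: Result = omega^(omega^5*6)

omega^(omega^5*6)


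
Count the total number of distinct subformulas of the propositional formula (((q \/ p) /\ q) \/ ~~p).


Formula: (((q \/ p) /\ q) \/ ~~p)
Subformulas found:
  1. q
  2. p
  3. ~p
  4. ~~p
  5. (q \/ p)
  6. ((q \/ p) /\ q)
  7. (((q \/ p) /\ q) \/ ~~p)
Total distinct subformulas = 7

7


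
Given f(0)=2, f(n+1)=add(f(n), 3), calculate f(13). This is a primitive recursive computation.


f(0) = 2
f(1) = add(f(0), 3) = add(2, 3) = 5
f(2) = add(f(1), 3) = add(5, 3) = 8
f(3) = add(f(2), 3) = add(8, 3) = 11
f(4) = add(f(3), 3) = add(11, 3) = 14
f(5) = add(f(4), 3) = add(14, 3) = 17
f(6) = add(f(5), 3) = add(17, 3) = 20
f(7) = add(f(6), 3) = add(20, 3) = 23
f(8) = add(f(7), 3) = add(23, 3) = 26
f(9) = add(f(8), 3) = add(26, 3) = 29
f(10) = add(f(9), 3) = add(29, 3) = 32
f(11) = add(f(10), 3) = add(32, 3) = 35
f(12) = add(f(11), 3) = add(35, 3) = 38
f(13) = add(f(12), 3) = add(38, 3) = 41


41


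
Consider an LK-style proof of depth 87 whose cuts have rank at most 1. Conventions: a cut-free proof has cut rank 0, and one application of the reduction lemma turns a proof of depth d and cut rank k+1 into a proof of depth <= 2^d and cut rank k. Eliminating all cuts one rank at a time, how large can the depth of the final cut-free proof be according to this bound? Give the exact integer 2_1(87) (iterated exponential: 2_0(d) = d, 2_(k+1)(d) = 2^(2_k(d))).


Each rank reduction sends depth d to at most 2^d; cut rank r needs r reductions.
2_0(87) = 87
2_1(87) = 2^87 = 154742504910672534362390528
Cut-free depth bound = 154742504910672534362390528

154742504910672534362390528


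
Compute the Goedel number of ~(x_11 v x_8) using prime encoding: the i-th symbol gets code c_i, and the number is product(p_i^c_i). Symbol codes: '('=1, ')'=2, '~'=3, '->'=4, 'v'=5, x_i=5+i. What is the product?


Formula: ~(x_11 v x_8)
Symbol codes: [3, 1, 16, 5, 13, 2]
Primes: [2, 3, 5, 7, 11, 13]
p_1^3 = 2^3 = 8
p_2^1 = 3^1 = 3
p_3^16 = 5^16 = 152587890625
p_4^5 = 7^5 = 16807
p_5^13 = 11^13 = 34522712143931
p_6^2 = 13^2 = 169
Product = 359098112869318233299560546875000

359098112869318233299560546875000


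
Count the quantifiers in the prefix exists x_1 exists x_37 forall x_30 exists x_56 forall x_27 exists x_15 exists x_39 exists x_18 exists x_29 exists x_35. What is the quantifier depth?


Quantifier prefix has 10 quantifier symbols.
Quantifier depth = 10

10


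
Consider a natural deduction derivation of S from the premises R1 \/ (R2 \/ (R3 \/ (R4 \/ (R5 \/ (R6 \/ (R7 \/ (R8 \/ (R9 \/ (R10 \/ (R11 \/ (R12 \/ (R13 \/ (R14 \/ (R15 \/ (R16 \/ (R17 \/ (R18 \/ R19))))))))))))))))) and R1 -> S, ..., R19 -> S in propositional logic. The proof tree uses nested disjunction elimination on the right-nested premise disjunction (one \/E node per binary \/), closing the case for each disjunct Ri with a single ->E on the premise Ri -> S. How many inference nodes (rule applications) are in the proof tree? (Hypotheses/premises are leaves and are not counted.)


The premise R1 \/ (R2 \/ (R3 \/ (R4 \/ (R5 \/ (R6 \/ (R7 \/ (R8 \/ (R9 \/ (R10 \/ (R11 \/ (R12 \/ (R13 \/ (R14 \/ (R15 \/ (R16 \/ (R17 \/ (R18 \/ R19))))))))))))))))) contains 19 disjuncts, hence 18 binary \/ connectives.
- Each binary \/ is eliminated once: 18 \/E nodes.
- Each of the 19 cases Ri derives S by one ->E with Ri -> S: 19 ->E nodes.
Total = 18 + 19 = 37

37


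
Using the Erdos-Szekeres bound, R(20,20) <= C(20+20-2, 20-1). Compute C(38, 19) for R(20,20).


R(20,20) <= C(20+20-2, 20-1) = C(38, 19)
C(38, 19) = 38! / (19! * 19!)
= 35345263800

35345263800


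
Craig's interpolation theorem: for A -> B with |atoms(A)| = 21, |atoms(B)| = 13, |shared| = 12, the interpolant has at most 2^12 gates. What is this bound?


Shared atoms = 12
Craig interpolant size bound = 2^12
= 4096

4096


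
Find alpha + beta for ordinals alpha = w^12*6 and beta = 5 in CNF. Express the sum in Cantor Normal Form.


Ordinal addition w^12*6 + 5:
Leading exponent of alpha (12) > leading exponent of beta (0).
Since alpha's term has higher exponent than beta's leading term,
the sum is simply alpha followed by beta.
Result = w^12*6 + 5

w^12*6 + 5


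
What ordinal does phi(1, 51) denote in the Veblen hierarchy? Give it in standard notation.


phi(1, 51):
phi(1, beta) = epsilon_beta (the beta-th epsilon number).
phi(1, 51) = epsilon_51

epsilon_51


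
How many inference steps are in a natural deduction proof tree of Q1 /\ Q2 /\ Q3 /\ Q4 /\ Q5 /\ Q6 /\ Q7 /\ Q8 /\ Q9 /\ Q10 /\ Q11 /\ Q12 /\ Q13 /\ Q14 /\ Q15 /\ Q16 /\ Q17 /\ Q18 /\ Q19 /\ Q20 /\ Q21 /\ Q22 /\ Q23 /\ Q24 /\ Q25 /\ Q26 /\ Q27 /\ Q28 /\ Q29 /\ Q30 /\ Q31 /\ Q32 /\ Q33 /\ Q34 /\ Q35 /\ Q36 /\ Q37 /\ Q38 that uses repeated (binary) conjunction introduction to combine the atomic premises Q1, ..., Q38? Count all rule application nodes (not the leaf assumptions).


The target conjunction has 38 conjuncts, i.e. 37 binary /\ connectives.
Each conjunction-intro joins two pieces, so 38 atoms require 38-1 = 37 applications.
Total inference nodes = 37

37


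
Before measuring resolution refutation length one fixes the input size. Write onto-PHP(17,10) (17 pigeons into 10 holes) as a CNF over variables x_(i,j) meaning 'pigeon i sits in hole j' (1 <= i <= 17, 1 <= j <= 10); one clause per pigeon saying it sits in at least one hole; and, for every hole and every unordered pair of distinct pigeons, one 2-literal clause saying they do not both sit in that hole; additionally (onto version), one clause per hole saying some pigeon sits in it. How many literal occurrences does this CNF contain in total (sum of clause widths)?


onto-PHP(17,10): 17 pigeons, 10 holes, 17*10 = 170 variables.
- pigeon clauses: one per pigeon -> 17 clauses of width 10 -> 170 literals
- hole clauses: 10 holes * C(17,2) = 10 * 136 -> 1360 clauses of width 2 -> 2720 literals
- onto clauses: one per hole -> 10 clauses of width 17 -> 170 literals
Total literal occurrences = 170 + 2720 + 170 = 3060

3060


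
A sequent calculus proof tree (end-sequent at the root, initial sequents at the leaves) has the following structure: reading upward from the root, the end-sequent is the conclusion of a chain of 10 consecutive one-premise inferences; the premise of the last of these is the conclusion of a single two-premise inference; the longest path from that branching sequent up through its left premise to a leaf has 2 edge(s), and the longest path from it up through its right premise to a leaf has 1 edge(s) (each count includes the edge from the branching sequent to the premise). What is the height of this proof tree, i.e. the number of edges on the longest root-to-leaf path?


Longest path through the left premise: 2 edges (measured from the branching sequent)
Longest path through the right premise: 1 edges
Height of the subtree rooted at the branching sequent: max(2, 1) = 2
The branching sequent sits 10 edges above the root (the chain of one-premise inferences), so height = 2 + 10 = 12

12


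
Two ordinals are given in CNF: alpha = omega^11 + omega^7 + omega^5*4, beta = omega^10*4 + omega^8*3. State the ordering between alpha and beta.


Compare term by term from highest exponent:
alpha = omega^11 + omega^7 + omega^5*4
beta = omega^10*4 + omega^8*3
Term 1: alpha has omega^11*1, beta has omega^10*4
Term 2: alpha has omega^7*1, beta has omega^8*3
Term 3: alpha has omega^5*4, beta has omega^0*0
Result: alpha > beta

alpha > beta


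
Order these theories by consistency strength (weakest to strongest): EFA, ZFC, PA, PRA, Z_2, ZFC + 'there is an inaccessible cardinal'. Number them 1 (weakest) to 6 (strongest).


Ordering by consistency strength:
1. EFA
2. PRA
3. PA
4. Z_2
5. ZFC
6. ZFC + 'there is an inaccessible cardinal'


EFA=1, ZFC=5, PA=3, PRA=2, Z_2=4, ZFC + 'there is an inaccessible cardinal'=6


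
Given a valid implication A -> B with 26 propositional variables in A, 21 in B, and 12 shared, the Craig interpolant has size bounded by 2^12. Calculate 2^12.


Shared atoms = 12
Craig interpolant size bound = 2^12
= 4096

4096


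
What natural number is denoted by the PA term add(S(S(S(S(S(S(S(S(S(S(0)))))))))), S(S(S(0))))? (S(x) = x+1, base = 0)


add(S^10(0), S^3(0)):
S^10(0) = 10
S^3(0) = 3
10 + 3 = 13

13
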